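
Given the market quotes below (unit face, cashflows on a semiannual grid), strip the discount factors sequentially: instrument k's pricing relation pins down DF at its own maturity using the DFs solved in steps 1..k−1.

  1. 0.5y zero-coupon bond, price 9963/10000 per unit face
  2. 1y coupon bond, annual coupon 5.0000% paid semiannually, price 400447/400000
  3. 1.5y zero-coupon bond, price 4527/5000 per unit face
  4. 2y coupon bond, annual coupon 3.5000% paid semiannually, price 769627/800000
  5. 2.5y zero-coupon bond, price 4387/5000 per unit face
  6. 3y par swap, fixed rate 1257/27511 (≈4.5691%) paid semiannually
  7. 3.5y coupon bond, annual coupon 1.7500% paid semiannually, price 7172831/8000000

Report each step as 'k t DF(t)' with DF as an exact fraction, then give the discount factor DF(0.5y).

step 1 [0.5y] zero: DF = P = 9963/10000 ≈ 0.996300
step 2 [1y] bond c/2=1/40: DF=(400447/400000 − 1/40·(0.996300))/(1+1/40) = 2381/2500 ≈ 0.952400
step 3 [1.5y] zero: DF = P = 4527/5000 ≈ 0.905400
step 4 [2y] bond c/2=7/400: DF=(769627/800000 − 7/400·(0.996300+0.952400+0.905400))/(1+7/400) = 2241/2500 ≈ 0.896400
step 5 [2.5y] zero: DF = P = 4387/5000 ≈ 0.877400
step 6 [3y] swap r/2=1257/55022: DF=(1 − 1257/55022·(0.996300+0.952400+0.905400+0.896400+0.877400))/(1+1257/55022) = 8743/10000 ≈ 0.874300
step 7 [3.5y] bond c/2=7/800: DF=(7172831/8000000 − 7/800·(0.996300+0.952400+0.905400+0.896400+0.877400+0.874300))/(1+7/800) = 8411/10000 ≈ 0.841100

1 1/2 9963/10000
2 1 2381/2500
3 3/2 4527/5000
4 2 2241/2500
5 5/2 4387/5000
6 3 8743/10000
7 7/2 8411/10000
DF(0.5y) = 9963/10000 ≈ 0.996300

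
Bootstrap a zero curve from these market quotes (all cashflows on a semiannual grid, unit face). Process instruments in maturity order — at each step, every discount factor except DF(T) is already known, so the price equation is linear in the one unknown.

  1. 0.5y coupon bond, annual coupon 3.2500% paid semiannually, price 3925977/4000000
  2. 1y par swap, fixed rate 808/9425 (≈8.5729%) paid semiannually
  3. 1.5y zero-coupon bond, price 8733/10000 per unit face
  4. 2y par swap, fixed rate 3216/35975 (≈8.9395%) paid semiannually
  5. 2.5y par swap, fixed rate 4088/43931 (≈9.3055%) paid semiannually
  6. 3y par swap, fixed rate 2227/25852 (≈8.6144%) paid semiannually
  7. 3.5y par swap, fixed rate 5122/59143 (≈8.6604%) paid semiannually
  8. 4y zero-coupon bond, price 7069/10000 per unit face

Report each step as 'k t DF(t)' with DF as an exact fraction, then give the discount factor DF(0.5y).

step 1 [0.5y] bond c/2=13/800: DF=(3925977/4000000 − 13/800·(0))/(1+13/800) = 4829/5000 ≈ 0.965800
step 2 [1y] swap r/2=404/9425: DF=(1 − 404/9425·(0.965800))/(1+404/9425) = 1149/1250 ≈ 0.919200
step 3 [1.5y] zero: DF = P = 8733/10000 ≈ 0.873300
step 4 [2y] swap r/2=1608/35975: DF=(1 − 1608/35975·(0.965800+0.919200+0.873300))/(1+1608/35975) = 1049/1250 ≈ 0.839200
step 5 [2.5y] swap r/2=2044/43931: DF=(1 − 2044/43931·(0.965800+0.919200+0.873300+0.839200))/(1+2044/43931) = 1989/2500 ≈ 0.795600
step 6 [3y] swap r/2=2227/51704: DF=(1 − 2227/51704·(0.965800+0.919200+0.873300+0.839200+0.795600))/(1+2227/51704) = 7773/10000 ≈ 0.777300
step 7 [3.5y] swap r/2=2561/59143: DF=(1 − 2561/59143·(0.965800+0.919200+0.873300+0.839200+0.795600+0.777300))/(1+2561/59143) = 7439/10000 ≈ 0.743900
step 8 [4y] zero: DF = P = 7069/10000 ≈ 0.706900

1 1/2 4829/5000
2 1 1149/1250
3 3/2 8733/10000
4 2 1049/1250
5 5/2 1989/2500
6 3 7773/10000
7 7/2 7439/10000
8 4 7069/10000
DF(0.5y) = 4829/5000 ≈ 0.965800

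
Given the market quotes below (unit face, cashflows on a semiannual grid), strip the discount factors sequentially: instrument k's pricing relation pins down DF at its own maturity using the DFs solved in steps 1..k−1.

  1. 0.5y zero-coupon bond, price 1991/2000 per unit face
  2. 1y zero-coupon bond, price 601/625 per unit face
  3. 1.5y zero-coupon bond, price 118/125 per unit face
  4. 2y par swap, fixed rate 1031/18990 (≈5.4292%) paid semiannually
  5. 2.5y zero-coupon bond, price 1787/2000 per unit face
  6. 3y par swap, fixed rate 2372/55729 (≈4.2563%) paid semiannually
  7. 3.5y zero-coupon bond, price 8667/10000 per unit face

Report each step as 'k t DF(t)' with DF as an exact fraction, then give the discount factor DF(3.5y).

step 1 [0.5y] zero: DF = P = 1991/2000 ≈ 0.995500
step 2 [1y] zero: DF = P = 601/625 ≈ 0.961600
step 3 [1.5y] zero: DF = P = 118/125 ≈ 0.944000
step 4 [2y] swap r/2=1031/37980: DF=(1 − 1031/37980·(0.995500+0.961600+0.944000))/(1+1031/37980) = 8969/10000 ≈ 0.896900
step 5 [2.5y] zero: DF = P = 1787/2000 ≈ 0.893500
step 6 [3y] swap r/2=1186/55729: DF=(1 − 1186/55729·(0.995500+0.961600+0.944000+0.896900+0.893500))/(1+1186/55729) = 4407/5000 ≈ 0.881400
step 7 [3.5y] zero: DF = P = 8667/10000 ≈ 0.866700

1 1/2 1991/2000
2 1 601/625
3 3/2 118/125
4 2 8969/10000
5 5/2 1787/2000
6 3 4407/5000
7 7/2 8667/10000
DF(3.5y) = 8667/10000 ≈ 0.866700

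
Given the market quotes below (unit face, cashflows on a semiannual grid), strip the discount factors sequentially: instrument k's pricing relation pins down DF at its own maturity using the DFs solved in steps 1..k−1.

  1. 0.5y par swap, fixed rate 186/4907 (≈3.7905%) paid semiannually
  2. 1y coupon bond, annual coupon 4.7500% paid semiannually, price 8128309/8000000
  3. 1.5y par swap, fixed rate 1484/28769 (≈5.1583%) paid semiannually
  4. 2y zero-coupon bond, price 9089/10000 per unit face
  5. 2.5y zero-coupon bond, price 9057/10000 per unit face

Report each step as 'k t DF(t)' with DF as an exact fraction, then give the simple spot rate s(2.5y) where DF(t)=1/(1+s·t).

step 1 [0.5y] swap r/2=93/4907: DF=(1 − 93/4907·(0))/(1+93/4907) = 4907/5000 ≈ 0.981400
step 2 [1y] bond c/2=19/800: DF=(8128309/8000000 − 19/800·(0.981400))/(1+19/800) = 9697/10000 ≈ 0.969700
step 3 [1.5y] swap r/2=742/28769: DF=(1 − 742/28769·(0.981400+0.969700))/(1+742/28769) = 4629/5000 ≈ 0.925800
step 4 [2y] zero: DF = P = 9089/10000 ≈ 0.908900
step 5 [2.5y] zero: DF = P = 9057/10000 ≈ 0.905700

1 1/2 4907/5000
2 1 9697/10000
3 3/2 4629/5000
4 2 9089/10000
5 5/2 9057/10000
s(2.5y) = (1/(9057/10000) − 1)/(5/2) = 1886/45285 ≈ 4.1647%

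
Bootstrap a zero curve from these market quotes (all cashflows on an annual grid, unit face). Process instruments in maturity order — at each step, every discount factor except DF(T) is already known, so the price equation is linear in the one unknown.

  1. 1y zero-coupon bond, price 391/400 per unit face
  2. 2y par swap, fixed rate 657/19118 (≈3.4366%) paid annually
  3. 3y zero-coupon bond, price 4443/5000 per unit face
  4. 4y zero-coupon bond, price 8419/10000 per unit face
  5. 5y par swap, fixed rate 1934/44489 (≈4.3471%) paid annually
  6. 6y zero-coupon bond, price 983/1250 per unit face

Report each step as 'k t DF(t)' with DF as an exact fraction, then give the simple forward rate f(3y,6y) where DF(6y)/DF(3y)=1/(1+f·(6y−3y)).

1 1 391/400
2 2 9343/10000
3 3 4443/5000
4 4 8419/10000
5 5 4033/5000
6 6 983/1250
f(3y,6y) = ((4443/5000)/(983/1250) − 1)/(3) = 511/11796 ≈ 4.3320%

step 1 [1y] zero: DF = P = 391/400 ≈ 0.977500
step 2 [2y] swap r/1=657/19118: DF=(1 − 657/19118·(0.977500))/(1+657/19118) = 9343/10000 ≈ 0.934300
step 3 [3y] zero: DF = P = 4443/5000 ≈ 0.888600
step 4 [4y] zero: DF = P = 8419/10000 ≈ 0.841900
step 5 [5y] swap r/1=1934/44489: DF=(1 − 1934/44489·(0.977500+0.934300+0.888600+0.841900))/(1+1934/44489) = 4033/5000 ≈ 0.806600
step 6 [6y] zero: DF = P = 983/1250 ≈ 0.786400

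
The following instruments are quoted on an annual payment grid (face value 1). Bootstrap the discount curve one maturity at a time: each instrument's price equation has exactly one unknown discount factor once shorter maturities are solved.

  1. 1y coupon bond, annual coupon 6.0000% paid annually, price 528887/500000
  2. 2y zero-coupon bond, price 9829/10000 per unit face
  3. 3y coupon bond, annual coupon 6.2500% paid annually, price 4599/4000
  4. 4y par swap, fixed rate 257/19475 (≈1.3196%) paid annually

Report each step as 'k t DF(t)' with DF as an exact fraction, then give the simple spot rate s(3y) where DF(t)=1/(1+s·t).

1 1 9979/10000
2 2 9829/10000
3 3 1207/1250
4 4 4743/5000
s(3y) = (1/(1207/1250) − 1)/(3) = 43/3621 ≈ 1.1875%

step 1 [1y] bond c/1=3/50: DF=(528887/500000 − 3/50·(0))/(1+3/50) = 9979/10000 ≈ 0.997900
step 2 [2y] zero: DF = P = 9829/10000 ≈ 0.982900
step 3 [3y] bond c/1=1/16: DF=(4599/4000 − 1/16·(0.997900+0.982900))/(1+1/16) = 1207/1250 ≈ 0.965600
step 4 [4y] swap r/1=257/19475: DF=(1 − 257/19475·(0.997900+0.982900+0.965600))/(1+257/19475) = 4743/5000 ≈ 0.948600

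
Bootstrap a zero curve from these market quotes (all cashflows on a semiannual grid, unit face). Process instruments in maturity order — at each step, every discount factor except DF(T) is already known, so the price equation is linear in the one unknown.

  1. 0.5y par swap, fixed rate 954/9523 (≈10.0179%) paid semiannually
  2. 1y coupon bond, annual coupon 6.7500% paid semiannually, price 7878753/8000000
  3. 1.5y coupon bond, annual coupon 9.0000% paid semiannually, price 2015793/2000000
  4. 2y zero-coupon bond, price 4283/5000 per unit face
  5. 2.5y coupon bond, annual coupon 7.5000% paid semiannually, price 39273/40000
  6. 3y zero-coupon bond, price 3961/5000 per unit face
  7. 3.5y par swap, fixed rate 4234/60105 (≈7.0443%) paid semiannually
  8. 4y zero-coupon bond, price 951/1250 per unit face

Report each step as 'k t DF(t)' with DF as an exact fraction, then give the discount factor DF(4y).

step 1 [0.5y] swap r/2=477/9523: DF=(1 − 477/9523·(0))/(1+477/9523) = 9523/10000 ≈ 0.952300
step 2 [1y] bond c/2=27/800: DF=(7878753/8000000 − 27/800·(0.952300))/(1+27/800) = 576/625 ≈ 0.921600
step 3 [1.5y] bond c/2=9/200: DF=(2015793/2000000 − 9/200·(0.952300+0.921600))/(1+9/200) = 4419/5000 ≈ 0.883800
step 4 [2y] zero: DF = P = 4283/5000 ≈ 0.856600
step 5 [2.5y] bond c/2=3/80: DF=(39273/40000 − 3/80·(0.952300+0.921600+0.883800+0.856600))/(1+3/80) = 8157/10000 ≈ 0.815700
step 6 [3y] zero: DF = P = 3961/5000 ≈ 0.792200
step 7 [3.5y] swap r/2=2117/60105: DF=(1 − 2117/60105·(0.952300+0.921600+0.883800+0.856600+0.815700+0.792200))/(1+2117/60105) = 7883/10000 ≈ 0.788300
step 8 [4y] zero: DF = P = 951/1250 ≈ 0.760800

1 1/2 9523/10000
2 1 576/625
3 3/2 4419/5000
4 2 4283/5000
5 5/2 8157/10000
6 3 3961/5000
7 7/2 7883/10000
8 4 951/1250
DF(4y) = 951/1250 ≈ 0.760800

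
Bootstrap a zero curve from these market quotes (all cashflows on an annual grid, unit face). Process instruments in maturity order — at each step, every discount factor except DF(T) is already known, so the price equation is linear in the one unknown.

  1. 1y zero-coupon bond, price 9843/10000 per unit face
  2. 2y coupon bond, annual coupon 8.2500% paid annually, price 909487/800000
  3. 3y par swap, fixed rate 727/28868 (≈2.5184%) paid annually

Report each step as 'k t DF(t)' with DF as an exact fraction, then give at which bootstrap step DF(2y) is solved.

step 1 [1y] zero: DF = P = 9843/10000 ≈ 0.984300
step 2 [2y] bond c/1=33/400: DF=(909487/800000 − 33/400·(0.984300))/(1+33/400) = 1219/1250 ≈ 0.975200
step 3 [3y] swap r/1=727/28868: DF=(1 − 727/28868·(0.984300+0.975200))/(1+727/28868) = 9273/10000 ≈ 0.927300

1 1 9843/10000
2 2 1219/1250
3 3 9273/10000
DF(2y) is solved at step 2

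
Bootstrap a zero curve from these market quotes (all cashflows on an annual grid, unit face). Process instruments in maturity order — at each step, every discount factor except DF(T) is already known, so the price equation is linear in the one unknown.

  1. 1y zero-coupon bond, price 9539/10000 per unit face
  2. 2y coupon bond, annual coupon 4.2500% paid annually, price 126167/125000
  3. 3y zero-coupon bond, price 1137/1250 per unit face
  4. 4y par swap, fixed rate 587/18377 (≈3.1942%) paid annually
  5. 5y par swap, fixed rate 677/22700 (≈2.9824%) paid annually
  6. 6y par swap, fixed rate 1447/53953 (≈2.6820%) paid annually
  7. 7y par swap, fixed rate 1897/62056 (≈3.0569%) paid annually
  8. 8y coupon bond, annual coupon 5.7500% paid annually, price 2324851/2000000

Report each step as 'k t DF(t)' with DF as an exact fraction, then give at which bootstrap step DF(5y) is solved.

step 1 [1y] zero: DF = P = 9539/10000 ≈ 0.953900
step 2 [2y] bond c/1=17/400: DF=(126167/125000 − 17/400·(0.953900))/(1+17/400) = 9293/10000 ≈ 0.929300
step 3 [3y] zero: DF = P = 1137/1250 ≈ 0.909600
step 4 [4y] swap r/1=587/18377: DF=(1 − 587/18377·(0.953900+0.929300+0.909600))/(1+587/18377) = 4413/5000 ≈ 0.882600
step 5 [5y] swap r/1=677/22700: DF=(1 − 677/22700·(0.953900+0.929300+0.909600+0.882600))/(1+677/22700) = 4323/5000 ≈ 0.864600
step 6 [6y] swap r/1=1447/53953: DF=(1 − 1447/53953·(0.953900+0.929300+0.909600+0.882600+0.864600))/(1+1447/53953) = 8553/10000 ≈ 0.855300
step 7 [7y] swap r/1=1897/62056: DF=(1 − 1897/62056·(0.953900+0.929300+0.909600+0.882600+0.864600+0.855300))/(1+1897/62056) = 8103/10000 ≈ 0.810300
step 8 [8y] bond c/1=23/400: DF=(2324851/2000000 − 23/400·(0.953900+0.929300+0.909600+0.882600+0.864600+0.855300+0.810300))/(1+23/400) = 3809/5000 ≈ 0.761800

1 1 9539/10000
2 2 9293/10000
3 3 1137/1250
4 4 4413/5000
5 5 4323/5000
6 6 8553/10000
7 7 8103/10000
8 8 3809/5000
DF(5y) is solved at step 5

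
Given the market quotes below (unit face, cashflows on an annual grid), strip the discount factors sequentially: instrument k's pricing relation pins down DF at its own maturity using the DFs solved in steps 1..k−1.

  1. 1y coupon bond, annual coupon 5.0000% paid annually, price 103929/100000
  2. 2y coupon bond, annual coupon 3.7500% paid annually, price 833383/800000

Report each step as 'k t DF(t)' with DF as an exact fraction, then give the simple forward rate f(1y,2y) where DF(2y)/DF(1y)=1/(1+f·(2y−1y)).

1 1 4949/5000
2 2 9683/10000
f(1y,2y) = ((4949/5000)/(9683/10000) − 1)/(1) = 215/9683 ≈ 2.2204%

step 1 [1y] bond c/1=1/20: DF=(103929/100000 − 1/20·(0))/(1+1/20) = 4949/5000 ≈ 0.989800
step 2 [2y] bond c/1=3/80: DF=(833383/800000 − 3/80·(0.989800))/(1+3/80) = 9683/10000 ≈ 0.968300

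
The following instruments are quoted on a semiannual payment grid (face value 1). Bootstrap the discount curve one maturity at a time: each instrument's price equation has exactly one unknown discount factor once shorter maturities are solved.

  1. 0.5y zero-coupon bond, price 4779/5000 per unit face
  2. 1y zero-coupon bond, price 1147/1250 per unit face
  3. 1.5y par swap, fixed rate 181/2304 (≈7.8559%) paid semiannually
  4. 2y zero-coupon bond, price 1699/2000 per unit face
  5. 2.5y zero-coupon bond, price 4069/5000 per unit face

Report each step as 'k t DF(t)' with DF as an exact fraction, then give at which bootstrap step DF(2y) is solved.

1 1/2 4779/5000
2 1 1147/1250
3 3/2 4457/5000
4 2 1699/2000
5 5/2 4069/5000
DF(2y) is solved at step 4

step 1 [0.5y] zero: DF = P = 4779/5000 ≈ 0.955800
step 2 [1y] zero: DF = P = 1147/1250 ≈ 0.917600
step 3 [1.5y] swap r/2=181/4608: DF=(1 − 181/4608·(0.955800+0.917600))/(1+181/4608) = 4457/5000 ≈ 0.891400
step 4 [2y] zero: DF = P = 1699/2000 ≈ 0.849500
step 5 [2.5y] zero: DF = P = 4069/5000 ≈ 0.813800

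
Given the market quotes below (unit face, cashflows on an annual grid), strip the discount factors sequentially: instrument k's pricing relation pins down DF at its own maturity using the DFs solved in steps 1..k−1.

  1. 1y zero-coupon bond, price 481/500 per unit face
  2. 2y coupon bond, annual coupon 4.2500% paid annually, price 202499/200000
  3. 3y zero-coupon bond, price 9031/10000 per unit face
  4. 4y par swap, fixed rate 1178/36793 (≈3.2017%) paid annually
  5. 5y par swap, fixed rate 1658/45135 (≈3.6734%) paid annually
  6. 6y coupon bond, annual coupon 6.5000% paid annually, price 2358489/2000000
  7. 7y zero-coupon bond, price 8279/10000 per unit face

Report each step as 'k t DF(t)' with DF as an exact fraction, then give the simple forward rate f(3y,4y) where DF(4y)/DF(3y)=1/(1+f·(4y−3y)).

1 1 481/500
2 2 233/250
3 3 9031/10000
4 4 4411/5000
5 5 4171/5000
6 6 4159/5000
7 7 8279/10000
f(3y,4y) = ((9031/10000)/(4411/5000) − 1)/(1) = 19/802 ≈ 2.3691%

step 1 [1y] zero: DF = P = 481/500 ≈ 0.962000
step 2 [2y] bond c/1=17/400: DF=(202499/200000 − 17/400·(0.962000))/(1+17/400) = 233/250 ≈ 0.932000
step 3 [3y] zero: DF = P = 9031/10000 ≈ 0.903100
step 4 [4y] swap r/1=1178/36793: DF=(1 − 1178/36793·(0.962000+0.932000+0.903100))/(1+1178/36793) = 4411/5000 ≈ 0.882200
step 5 [5y] swap r/1=1658/45135: DF=(1 − 1658/45135·(0.962000+0.932000+0.903100+0.882200))/(1+1658/45135) = 4171/5000 ≈ 0.834200
step 6 [6y] bond c/1=13/200: DF=(2358489/2000000 − 13/200·(0.962000+0.932000+0.903100+0.882200+0.834200))/(1+13/200) = 4159/5000 ≈ 0.831800
step 7 [7y] zero: DF = P = 8279/10000 ≈ 0.827900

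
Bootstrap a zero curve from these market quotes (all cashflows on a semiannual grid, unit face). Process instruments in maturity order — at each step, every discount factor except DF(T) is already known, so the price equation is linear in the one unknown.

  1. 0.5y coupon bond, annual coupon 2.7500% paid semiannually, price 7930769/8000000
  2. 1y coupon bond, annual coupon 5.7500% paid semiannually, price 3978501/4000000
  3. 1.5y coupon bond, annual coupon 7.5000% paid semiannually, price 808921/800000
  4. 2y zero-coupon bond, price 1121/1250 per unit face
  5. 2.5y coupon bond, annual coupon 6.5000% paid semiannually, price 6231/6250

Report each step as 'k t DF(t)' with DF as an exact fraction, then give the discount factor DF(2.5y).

step 1 [0.5y] bond c/2=11/800: DF=(7930769/8000000 − 11/800·(0))/(1+11/800) = 9779/10000 ≈ 0.977900
step 2 [1y] bond c/2=23/800: DF=(3978501/4000000 − 23/800·(0.977900))/(1+23/800) = 1879/2000 ≈ 0.939500
step 3 [1.5y] bond c/2=3/80: DF=(808921/800000 − 3/80·(0.977900+0.939500))/(1+3/80) = 9053/10000 ≈ 0.905300
step 4 [2y] zero: DF = P = 1121/1250 ≈ 0.896800
step 5 [2.5y] bond c/2=13/400: DF=(6231/6250 − 13/400·(0.977900+0.939500+0.905300+0.896800))/(1+13/400) = 1697/2000 ≈ 0.848500

1 1/2 9779/10000
2 1 1879/2000
3 3/2 9053/10000
4 2 1121/1250
5 5/2 1697/2000
DF(2.5y) = 1697/2000 ≈ 0.848500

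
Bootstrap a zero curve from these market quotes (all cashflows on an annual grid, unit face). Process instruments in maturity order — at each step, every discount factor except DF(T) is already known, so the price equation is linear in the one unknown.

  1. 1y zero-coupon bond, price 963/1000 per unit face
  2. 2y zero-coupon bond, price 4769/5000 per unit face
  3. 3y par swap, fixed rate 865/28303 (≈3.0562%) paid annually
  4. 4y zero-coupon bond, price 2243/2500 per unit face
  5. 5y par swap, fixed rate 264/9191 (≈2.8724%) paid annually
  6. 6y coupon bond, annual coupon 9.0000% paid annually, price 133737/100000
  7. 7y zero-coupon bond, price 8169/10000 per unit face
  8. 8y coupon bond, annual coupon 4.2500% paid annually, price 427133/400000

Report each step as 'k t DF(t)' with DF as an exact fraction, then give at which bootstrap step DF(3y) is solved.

step 1 [1y] zero: DF = P = 963/1000 ≈ 0.963000
step 2 [2y] zero: DF = P = 4769/5000 ≈ 0.953800
step 3 [3y] swap r/1=865/28303: DF=(1 − 865/28303·(0.963000+0.953800))/(1+865/28303) = 1827/2000 ≈ 0.913500
step 4 [4y] zero: DF = P = 2243/2500 ≈ 0.897200
step 5 [5y] swap r/1=264/9191: DF=(1 − 264/9191·(0.963000+0.953800+0.913500+0.897200))/(1+264/9191) = 217/250 ≈ 0.868000
step 6 [6y] bond c/1=9/100: DF=(133737/100000 − 9/100·(0.963000+0.953800+0.913500+0.897200+0.868000))/(1+9/100) = 339/400 ≈ 0.847500
step 7 [7y] zero: DF = P = 8169/10000 ≈ 0.816900
step 8 [8y] bond c/1=17/400: DF=(427133/400000 − 17/400·(0.963000+0.953800+0.913500+0.897200+0.868000+0.847500+0.816900))/(1+17/400) = 7691/10000 ≈ 0.769100

1 1 963/1000
2 2 4769/5000
3 3 1827/2000
4 4 2243/2500
5 5 217/250
6 6 339/400
7 7 8169/10000
8 8 7691/10000
DF(3y) is solved at step 3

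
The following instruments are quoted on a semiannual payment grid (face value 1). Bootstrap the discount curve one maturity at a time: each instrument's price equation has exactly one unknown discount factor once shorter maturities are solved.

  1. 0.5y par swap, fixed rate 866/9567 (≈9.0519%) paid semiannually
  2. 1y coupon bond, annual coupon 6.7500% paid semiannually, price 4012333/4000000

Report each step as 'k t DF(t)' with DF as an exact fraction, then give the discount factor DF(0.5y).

step 1 [0.5y] swap r/2=433/9567: DF=(1 − 433/9567·(0))/(1+433/9567) = 9567/10000 ≈ 0.956700
step 2 [1y] bond c/2=27/800: DF=(4012333/4000000 − 27/800·(0.956700))/(1+27/800) = 9391/10000 ≈ 0.939100

1 1/2 9567/10000
2 1 9391/10000
DF(0.5y) = 9567/10000 ≈ 0.956700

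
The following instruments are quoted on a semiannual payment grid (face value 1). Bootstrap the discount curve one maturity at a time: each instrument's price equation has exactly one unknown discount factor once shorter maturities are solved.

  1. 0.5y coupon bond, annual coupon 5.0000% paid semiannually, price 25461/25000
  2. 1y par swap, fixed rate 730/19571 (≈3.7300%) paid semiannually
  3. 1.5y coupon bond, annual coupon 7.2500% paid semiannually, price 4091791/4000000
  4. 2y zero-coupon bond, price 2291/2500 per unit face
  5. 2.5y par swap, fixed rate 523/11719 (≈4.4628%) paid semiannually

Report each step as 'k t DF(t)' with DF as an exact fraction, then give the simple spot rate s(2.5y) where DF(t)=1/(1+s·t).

step 1 [0.5y] bond c/2=1/40: DF=(25461/25000 − 1/40·(0))/(1+1/40) = 621/625 ≈ 0.993600
step 2 [1y] swap r/2=365/19571: DF=(1 − 365/19571·(0.993600))/(1+365/19571) = 1927/2000 ≈ 0.963500
step 3 [1.5y] bond c/2=29/800: DF=(4091791/4000000 − 29/800·(0.993600+0.963500))/(1+29/800) = 9187/10000 ≈ 0.918700
step 4 [2y] zero: DF = P = 2291/2500 ≈ 0.916400
step 5 [2.5y] swap r/2=523/23438: DF=(1 − 523/23438·(0.993600+0.963500+0.918700+0.916400))/(1+523/23438) = 4477/5000 ≈ 0.895400

1 1/2 621/625
2 1 1927/2000
3 3/2 9187/10000
4 2 2291/2500
5 5/2 4477/5000
s(2.5y) = (1/(4477/5000) − 1)/(5/2) = 1046/22385 ≈ 4.6728%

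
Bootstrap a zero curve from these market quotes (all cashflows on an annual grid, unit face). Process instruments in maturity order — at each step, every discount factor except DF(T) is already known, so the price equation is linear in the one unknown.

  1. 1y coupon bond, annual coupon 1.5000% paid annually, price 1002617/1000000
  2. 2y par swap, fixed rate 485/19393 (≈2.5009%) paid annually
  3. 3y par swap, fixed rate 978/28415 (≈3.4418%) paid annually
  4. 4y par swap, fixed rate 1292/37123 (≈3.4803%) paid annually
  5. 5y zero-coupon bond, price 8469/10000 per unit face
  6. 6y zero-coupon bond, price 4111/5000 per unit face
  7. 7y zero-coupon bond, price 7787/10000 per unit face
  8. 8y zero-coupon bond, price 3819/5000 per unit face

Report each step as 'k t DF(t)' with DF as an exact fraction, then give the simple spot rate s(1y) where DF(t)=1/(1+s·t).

step 1 [1y] bond c/1=3/200: DF=(1002617/1000000 − 3/200·(0))/(1+3/200) = 4939/5000 ≈ 0.987800
step 2 [2y] swap r/1=485/19393: DF=(1 − 485/19393·(0.987800))/(1+485/19393) = 1903/2000 ≈ 0.951500
step 3 [3y] swap r/1=978/28415: DF=(1 − 978/28415·(0.987800+0.951500))/(1+978/28415) = 4511/5000 ≈ 0.902200
step 4 [4y] swap r/1=1292/37123: DF=(1 − 1292/37123·(0.987800+0.951500+0.902200))/(1+1292/37123) = 2177/2500 ≈ 0.870800
step 5 [5y] zero: DF = P = 8469/10000 ≈ 0.846900
step 6 [6y] zero: DF = P = 4111/5000 ≈ 0.822200
step 7 [7y] zero: DF = P = 7787/10000 ≈ 0.778700
step 8 [8y] zero: DF = P = 3819/5000 ≈ 0.763800

1 1 4939/5000
2 2 1903/2000
3 3 4511/5000
4 4 2177/2500
5 5 8469/10000
6 6 4111/5000
7 7 7787/10000
8 8 3819/5000
s(1y) = (1/(4939/5000) − 1)/(1) = 61/4939 ≈ 1.2351%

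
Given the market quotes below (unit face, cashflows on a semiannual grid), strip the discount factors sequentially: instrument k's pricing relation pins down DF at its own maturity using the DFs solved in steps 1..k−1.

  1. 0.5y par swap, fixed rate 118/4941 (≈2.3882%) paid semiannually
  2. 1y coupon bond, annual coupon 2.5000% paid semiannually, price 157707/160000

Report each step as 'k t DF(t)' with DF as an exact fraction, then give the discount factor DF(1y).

step 1 [0.5y] swap r/2=59/4941: DF=(1 − 59/4941·(0))/(1+59/4941) = 4941/5000 ≈ 0.988200
step 2 [1y] bond c/2=1/80: DF=(157707/160000 − 1/80·(0.988200))/(1+1/80) = 9613/10000 ≈ 0.961300

1 1/2 4941/5000
2 1 9613/10000
DF(1y) = 9613/10000 ≈ 0.961300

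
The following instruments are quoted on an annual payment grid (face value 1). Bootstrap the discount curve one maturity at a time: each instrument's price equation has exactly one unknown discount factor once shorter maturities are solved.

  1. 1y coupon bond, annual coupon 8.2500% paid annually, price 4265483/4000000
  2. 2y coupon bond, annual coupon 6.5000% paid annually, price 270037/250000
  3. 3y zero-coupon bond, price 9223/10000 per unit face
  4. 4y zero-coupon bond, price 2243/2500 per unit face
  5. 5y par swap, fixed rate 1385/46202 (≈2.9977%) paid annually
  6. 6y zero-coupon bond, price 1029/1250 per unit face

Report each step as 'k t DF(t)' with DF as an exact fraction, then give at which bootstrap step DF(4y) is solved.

1 1 9851/10000
2 2 9541/10000
3 3 9223/10000
4 4 2243/2500
5 5 1723/2000
6 6 1029/1250
DF(4y) is solved at step 4

step 1 [1y] bond c/1=33/400: DF=(4265483/4000000 − 33/400·(0))/(1+33/400) = 9851/10000 ≈ 0.985100
step 2 [2y] bond c/1=13/200: DF=(270037/250000 − 13/200·(0.985100))/(1+13/200) = 9541/10000 ≈ 0.954100
step 3 [3y] zero: DF = P = 9223/10000 ≈ 0.922300
step 4 [4y] zero: DF = P = 2243/2500 ≈ 0.897200
step 5 [5y] swap r/1=1385/46202: DF=(1 − 1385/46202·(0.985100+0.954100+0.922300+0.897200))/(1+1385/46202) = 1723/2000 ≈ 0.861500
step 6 [6y] zero: DF = P = 1029/1250 ≈ 0.823200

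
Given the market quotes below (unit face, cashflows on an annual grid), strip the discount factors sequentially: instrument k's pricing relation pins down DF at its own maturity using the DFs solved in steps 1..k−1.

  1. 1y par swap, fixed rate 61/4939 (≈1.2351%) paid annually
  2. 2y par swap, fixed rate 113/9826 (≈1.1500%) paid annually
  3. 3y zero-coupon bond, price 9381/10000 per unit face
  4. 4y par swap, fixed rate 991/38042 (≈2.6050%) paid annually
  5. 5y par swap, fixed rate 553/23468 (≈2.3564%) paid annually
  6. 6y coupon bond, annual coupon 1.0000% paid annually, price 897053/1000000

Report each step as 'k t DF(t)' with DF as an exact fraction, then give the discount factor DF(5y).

step 1 [1y] swap r/1=61/4939: DF=(1 − 61/4939·(0))/(1+61/4939) = 4939/5000 ≈ 0.987800
step 2 [2y] swap r/1=113/9826: DF=(1 − 113/9826·(0.987800))/(1+113/9826) = 4887/5000 ≈ 0.977400
step 3 [3y] zero: DF = P = 9381/10000 ≈ 0.938100
step 4 [4y] swap r/1=991/38042: DF=(1 − 991/38042·(0.987800+0.977400+0.938100))/(1+991/38042) = 9009/10000 ≈ 0.900900
step 5 [5y] swap r/1=553/23468: DF=(1 − 553/23468·(0.987800+0.977400+0.938100+0.900900))/(1+553/23468) = 4447/5000 ≈ 0.889400
step 6 [6y] bond c/1=1/100: DF=(897053/1000000 − 1/100·(0.987800+0.977400+0.938100+0.900900+0.889400))/(1+1/100) = 8417/10000 ≈ 0.841700

1 1 4939/5000
2 2 4887/5000
3 3 9381/10000
4 4 9009/10000
5 5 4447/5000
6 6 8417/10000
DF(5y) = 4447/5000 ≈ 0.889400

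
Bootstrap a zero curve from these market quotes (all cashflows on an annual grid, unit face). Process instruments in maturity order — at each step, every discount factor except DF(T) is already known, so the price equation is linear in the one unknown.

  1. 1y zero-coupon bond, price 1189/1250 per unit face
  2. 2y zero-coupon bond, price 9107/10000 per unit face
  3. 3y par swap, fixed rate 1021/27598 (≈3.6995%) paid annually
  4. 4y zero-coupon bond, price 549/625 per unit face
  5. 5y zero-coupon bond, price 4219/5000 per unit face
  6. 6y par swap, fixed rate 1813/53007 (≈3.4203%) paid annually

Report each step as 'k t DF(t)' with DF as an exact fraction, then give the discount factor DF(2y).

step 1 [1y] zero: DF = P = 1189/1250 ≈ 0.951200
step 2 [2y] zero: DF = P = 9107/10000 ≈ 0.910700
step 3 [3y] swap r/1=1021/27598: DF=(1 − 1021/27598·(0.951200+0.910700))/(1+1021/27598) = 8979/10000 ≈ 0.897900
step 4 [4y] zero: DF = P = 549/625 ≈ 0.878400
step 5 [5y] zero: DF = P = 4219/5000 ≈ 0.843800
step 6 [6y] swap r/1=1813/53007: DF=(1 − 1813/53007·(0.951200+0.910700+0.897900+0.878400+0.843800))/(1+1813/53007) = 8187/10000 ≈ 0.818700

1 1 1189/1250
2 2 9107/10000
3 3 8979/10000
4 4 549/625
5 5 4219/5000
6 6 8187/10000
DF(2y) = 9107/10000 ≈ 0.910700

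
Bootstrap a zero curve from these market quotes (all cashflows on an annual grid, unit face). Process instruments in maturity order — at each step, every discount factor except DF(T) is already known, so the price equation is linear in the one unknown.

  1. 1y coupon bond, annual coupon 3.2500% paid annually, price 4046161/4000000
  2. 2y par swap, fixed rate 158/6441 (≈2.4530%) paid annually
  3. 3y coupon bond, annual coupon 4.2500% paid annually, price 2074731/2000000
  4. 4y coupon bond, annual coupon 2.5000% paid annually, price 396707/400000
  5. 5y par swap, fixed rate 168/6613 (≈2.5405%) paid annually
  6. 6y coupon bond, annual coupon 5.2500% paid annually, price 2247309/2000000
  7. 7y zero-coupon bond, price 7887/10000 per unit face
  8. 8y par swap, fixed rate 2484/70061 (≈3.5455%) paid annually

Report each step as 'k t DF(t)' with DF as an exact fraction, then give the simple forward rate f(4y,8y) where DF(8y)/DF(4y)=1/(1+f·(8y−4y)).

step 1 [1y] bond c/1=13/400: DF=(4046161/4000000 − 13/400·(0))/(1+13/400) = 9797/10000 ≈ 0.979700
step 2 [2y] swap r/1=158/6441: DF=(1 − 158/6441·(0.979700))/(1+158/6441) = 4763/5000 ≈ 0.952600
step 3 [3y] bond c/1=17/400: DF=(2074731/2000000 − 17/400·(0.979700+0.952600))/(1+17/400) = 9163/10000 ≈ 0.916300
step 4 [4y] bond c/1=1/40: DF=(396707/400000 − 1/40·(0.979700+0.952600+0.916300))/(1+1/40) = 8981/10000 ≈ 0.898100
step 5 [5y] swap r/1=168/6613: DF=(1 − 168/6613·(0.979700+0.952600+0.916300+0.898100))/(1+168/6613) = 1103/1250 ≈ 0.882400
step 6 [6y] bond c/1=21/400: DF=(2247309/2000000 − 21/400·(0.979700+0.952600+0.916300+0.898100+0.882400))/(1+21/400) = 8367/10000 ≈ 0.836700
step 7 [7y] zero: DF = P = 7887/10000 ≈ 0.788700
step 8 [8y] swap r/1=2484/70061: DF=(1 − 2484/70061·(0.979700+0.952600+0.916300+0.898100+0.882400+0.836700+0.788700))/(1+2484/70061) = 1879/2500 ≈ 0.751600

1 1 9797/10000
2 2 4763/5000
3 3 9163/10000
4 4 8981/10000
5 5 1103/1250
6 6 8367/10000
7 7 7887/10000
8 8 1879/2500
f(4y,8y) = ((8981/10000)/(1879/2500) − 1)/(4) = 1465/30064 ≈ 4.8729%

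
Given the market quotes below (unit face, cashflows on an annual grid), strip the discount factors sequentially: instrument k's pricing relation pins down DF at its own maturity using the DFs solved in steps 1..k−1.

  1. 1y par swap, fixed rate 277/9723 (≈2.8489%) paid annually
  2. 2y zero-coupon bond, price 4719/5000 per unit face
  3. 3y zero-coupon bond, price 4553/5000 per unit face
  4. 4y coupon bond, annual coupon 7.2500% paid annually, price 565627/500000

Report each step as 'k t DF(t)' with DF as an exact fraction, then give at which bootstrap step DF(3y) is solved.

step 1 [1y] swap r/1=277/9723: DF=(1 − 277/9723·(0))/(1+277/9723) = 9723/10000 ≈ 0.972300
step 2 [2y] zero: DF = P = 4719/5000 ≈ 0.943800
step 3 [3y] zero: DF = P = 4553/5000 ≈ 0.910600
step 4 [4y] bond c/1=29/400: DF=(565627/500000 − 29/400·(0.972300+0.943800+0.910600))/(1+29/400) = 8637/10000 ≈ 0.863700

1 1 9723/10000
2 2 4719/5000
3 3 4553/5000
4 4 8637/10000
DF(3y) is solved at step 3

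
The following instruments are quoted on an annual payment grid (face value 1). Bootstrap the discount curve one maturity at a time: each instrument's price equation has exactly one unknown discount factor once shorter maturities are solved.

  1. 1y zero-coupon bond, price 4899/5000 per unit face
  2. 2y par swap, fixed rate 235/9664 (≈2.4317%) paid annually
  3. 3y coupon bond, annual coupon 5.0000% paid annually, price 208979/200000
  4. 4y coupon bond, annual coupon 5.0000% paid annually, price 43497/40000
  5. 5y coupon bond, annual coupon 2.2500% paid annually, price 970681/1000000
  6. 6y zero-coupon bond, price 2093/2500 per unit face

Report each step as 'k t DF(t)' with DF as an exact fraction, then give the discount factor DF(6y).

1 1 4899/5000
2 2 953/1000
3 3 9031/10000
4 4 4503/5000
5 5 8671/10000
6 6 2093/2500
DF(6y) = 2093/2500 ≈ 0.837200

step 1 [1y] zero: DF = P = 4899/5000 ≈ 0.979800
step 2 [2y] swap r/1=235/9664: DF=(1 − 235/9664·(0.979800))/(1+235/9664) = 953/1000 ≈ 0.953000
step 3 [3y] bond c/1=1/20: DF=(208979/200000 − 1/20·(0.979800+0.953000))/(1+1/20) = 9031/10000 ≈ 0.903100
step 4 [4y] bond c/1=1/20: DF=(43497/40000 − 1/20·(0.979800+0.953000+0.903100))/(1+1/20) = 4503/5000 ≈ 0.900600
step 5 [5y] bond c/1=9/400: DF=(970681/1000000 − 9/400·(0.979800+0.953000+0.903100+0.900600))/(1+9/400) = 8671/10000 ≈ 0.867100
step 6 [6y] zero: DF = P = 2093/2500 ≈ 0.837200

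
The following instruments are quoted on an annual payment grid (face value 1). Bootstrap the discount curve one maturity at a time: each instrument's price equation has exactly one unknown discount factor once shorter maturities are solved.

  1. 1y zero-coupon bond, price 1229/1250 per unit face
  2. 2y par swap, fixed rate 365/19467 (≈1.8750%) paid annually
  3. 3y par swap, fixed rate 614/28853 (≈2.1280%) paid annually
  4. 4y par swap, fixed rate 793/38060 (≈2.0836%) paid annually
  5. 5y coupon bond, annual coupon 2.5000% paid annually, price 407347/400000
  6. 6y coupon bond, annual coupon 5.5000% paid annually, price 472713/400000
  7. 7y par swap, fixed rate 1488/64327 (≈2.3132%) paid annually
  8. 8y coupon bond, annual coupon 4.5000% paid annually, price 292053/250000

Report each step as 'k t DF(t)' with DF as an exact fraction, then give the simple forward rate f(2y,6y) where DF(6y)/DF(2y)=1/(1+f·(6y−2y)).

1 1 1229/1250
2 2 1927/2000
3 3 4693/5000
4 4 9207/10000
5 5 9007/10000
6 6 2187/2500
7 7 532/625
8 8 8409/10000
f(2y,6y) = ((1927/2000)/(2187/2500) − 1)/(4) = 887/34992 ≈ 2.5349%

step 1 [1y] zero: DF = P = 1229/1250 ≈ 0.983200
step 2 [2y] swap r/1=365/19467: DF=(1 − 365/19467·(0.983200))/(1+365/19467) = 1927/2000 ≈ 0.963500
step 3 [3y] swap r/1=614/28853: DF=(1 − 614/28853·(0.983200+0.963500))/(1+614/28853) = 4693/5000 ≈ 0.938600
step 4 [4y] swap r/1=793/38060: DF=(1 − 793/38060·(0.983200+0.963500+0.938600))/(1+793/38060) = 9207/10000 ≈ 0.920700
step 5 [5y] bond c/1=1/40: DF=(407347/400000 − 1/40·(0.983200+0.963500+0.938600+0.920700))/(1+1/40) = 9007/10000 ≈ 0.900700
step 6 [6y] bond c/1=11/200: DF=(472713/400000 − 11/200·(0.983200+0.963500+0.938600+0.920700+0.900700))/(1+11/200) = 2187/2500 ≈ 0.874800
step 7 [7y] swap r/1=1488/64327: DF=(1 − 1488/64327·(0.983200+0.963500+0.938600+0.920700+0.900700+0.874800))/(1+1488/64327) = 532/625 ≈ 0.851200
step 8 [8y] bond c/1=9/200: DF=(292053/250000 − 9/200·(0.983200+0.963500+0.938600+0.920700+0.900700+0.874800+0.851200))/(1+9/200) = 8409/10000 ≈ 0.840900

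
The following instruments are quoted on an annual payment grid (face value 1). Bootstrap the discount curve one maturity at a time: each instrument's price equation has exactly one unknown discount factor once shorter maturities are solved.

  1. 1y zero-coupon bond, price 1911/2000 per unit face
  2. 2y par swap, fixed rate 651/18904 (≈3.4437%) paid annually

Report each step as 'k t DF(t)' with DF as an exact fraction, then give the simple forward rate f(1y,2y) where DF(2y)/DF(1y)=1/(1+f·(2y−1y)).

1 1 1911/2000
2 2 9349/10000
f(1y,2y) = ((1911/2000)/(9349/10000) − 1)/(1) = 206/9349 ≈ 2.2034%

step 1 [1y] zero: DF = P = 1911/2000 ≈ 0.955500
step 2 [2y] swap r/1=651/18904: DF=(1 − 651/18904·(0.955500))/(1+651/18904) = 9349/10000 ≈ 0.934900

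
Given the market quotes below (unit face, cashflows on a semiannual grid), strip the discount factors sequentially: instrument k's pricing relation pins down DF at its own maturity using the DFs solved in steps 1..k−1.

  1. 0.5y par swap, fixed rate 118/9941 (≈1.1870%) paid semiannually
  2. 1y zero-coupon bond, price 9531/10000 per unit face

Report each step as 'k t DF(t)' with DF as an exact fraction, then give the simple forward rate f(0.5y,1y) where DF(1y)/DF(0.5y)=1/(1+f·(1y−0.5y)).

1 1/2 9941/10000
2 1 9531/10000
f(0.5y,1y) = ((9941/10000)/(9531/10000) − 1)/(1/2) = 820/9531 ≈ 8.6035%

step 1 [0.5y] swap r/2=59/9941: DF=(1 − 59/9941·(0))/(1+59/9941) = 9941/10000 ≈ 0.994100
step 2 [1y] zero: DF = P = 9531/10000 ≈ 0.953100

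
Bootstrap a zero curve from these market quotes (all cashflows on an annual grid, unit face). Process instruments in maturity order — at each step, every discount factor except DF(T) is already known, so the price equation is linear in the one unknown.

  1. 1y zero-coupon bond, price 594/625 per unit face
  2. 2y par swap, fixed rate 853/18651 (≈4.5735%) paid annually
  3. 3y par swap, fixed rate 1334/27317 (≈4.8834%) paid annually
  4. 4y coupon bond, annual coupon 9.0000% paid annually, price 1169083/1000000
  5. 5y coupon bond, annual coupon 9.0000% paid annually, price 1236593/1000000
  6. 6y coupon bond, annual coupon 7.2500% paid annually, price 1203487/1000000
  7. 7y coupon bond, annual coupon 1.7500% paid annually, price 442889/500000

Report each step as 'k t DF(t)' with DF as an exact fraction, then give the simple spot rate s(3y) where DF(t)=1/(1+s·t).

1 1 594/625
2 2 9147/10000
3 3 4333/5000
4 4 847/1000
5 5 839/1000
6 6 1647/2000
7 7 1951/2500
s(3y) = (1/(4333/5000) − 1)/(3) = 667/12999 ≈ 5.1312%

step 1 [1y] zero: DF = P = 594/625 ≈ 0.950400
step 2 [2y] swap r/1=853/18651: DF=(1 − 853/18651·(0.950400))/(1+853/18651) = 9147/10000 ≈ 0.914700
step 3 [3y] swap r/1=1334/27317: DF=(1 − 1334/27317·(0.950400+0.914700))/(1+1334/27317) = 4333/5000 ≈ 0.866600
step 4 [4y] bond c/1=9/100: DF=(1169083/1000000 − 9/100·(0.950400+0.914700+0.866600))/(1+9/100) = 847/1000 ≈ 0.847000
step 5 [5y] bond c/1=9/100: DF=(1236593/1000000 − 9/100·(0.950400+0.914700+0.866600+0.847000))/(1+9/100) = 839/1000 ≈ 0.839000
step 6 [6y] bond c/1=29/400: DF=(1203487/1000000 − 29/400·(0.950400+0.914700+0.866600+0.847000+0.839000))/(1+29/400) = 1647/2000 ≈ 0.823500
step 7 [7y] bond c/1=7/400: DF=(442889/500000 − 7/400·(0.950400+0.914700+0.866600+0.847000+0.839000+0.823500))/(1+7/400) = 1951/2500 ≈ 0.780400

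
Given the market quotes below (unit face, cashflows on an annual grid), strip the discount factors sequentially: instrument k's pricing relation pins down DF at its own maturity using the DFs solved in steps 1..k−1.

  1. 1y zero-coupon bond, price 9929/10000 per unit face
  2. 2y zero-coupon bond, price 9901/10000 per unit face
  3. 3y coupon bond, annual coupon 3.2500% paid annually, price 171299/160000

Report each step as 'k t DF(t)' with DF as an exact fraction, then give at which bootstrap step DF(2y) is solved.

1 1 9929/10000
2 2 9901/10000
3 3 1949/2000
DF(2y) is solved at step 2

step 1 [1y] zero: DF = P = 9929/10000 ≈ 0.992900
step 2 [2y] zero: DF = P = 9901/10000 ≈ 0.990100
step 3 [3y] bond c/1=13/400: DF=(171299/160000 − 13/400·(0.992900+0.990100))/(1+13/400) = 1949/2000 ≈ 0.974500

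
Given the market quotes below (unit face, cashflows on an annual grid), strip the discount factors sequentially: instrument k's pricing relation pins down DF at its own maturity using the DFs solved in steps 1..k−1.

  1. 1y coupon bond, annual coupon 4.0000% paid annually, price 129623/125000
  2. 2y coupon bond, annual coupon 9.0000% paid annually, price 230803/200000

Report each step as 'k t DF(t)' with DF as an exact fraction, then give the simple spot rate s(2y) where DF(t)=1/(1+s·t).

1 1 9971/10000
2 2 2441/2500
s(2y) = (1/(2441/2500) − 1)/(2) = 59/4882 ≈ 1.2085%

step 1 [1y] bond c/1=1/25: DF=(129623/125000 − 1/25·(0))/(1+1/25) = 9971/10000 ≈ 0.997100
step 2 [2y] bond c/1=9/100: DF=(230803/200000 − 9/100·(0.997100))/(1+9/100) = 2441/2500 ≈ 0.976400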